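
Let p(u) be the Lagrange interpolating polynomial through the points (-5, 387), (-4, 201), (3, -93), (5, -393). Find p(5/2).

Evaluate each Lagrange basis at u = 5/2:
L_0(5/2) = (13/2)·(-1/2)·(-5/2)/[(-1)·(-8)·(-10)] = -13/128
L_1(5/2) = (15/2)·(-1/2)·(-5/2)/[(1)·(-7)·(-9)] = 25/168
L_2(5/2) = (15/2)·(13/2)·(-5/2)/[(8)·(7)·(-2)] = 975/896
L_3(5/2) = (15/2)·(13/2)·(-1/2)/[(10)·(9)·(2)] = -13/96
Sum: 387·(-13/128) + 201·(25/168) + (-93)·(975/896) + (-393)·(-13/96) = -459/8

-459/8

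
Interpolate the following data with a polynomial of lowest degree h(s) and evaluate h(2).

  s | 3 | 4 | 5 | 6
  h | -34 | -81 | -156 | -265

Evaluate each Lagrange basis at s = 2:
L_0(2) = (-2)·(-3)·(-4)/[(-1)·(-2)·(-3)] = 4
L_1(2) = (-1)·(-3)·(-4)/[(1)·(-1)·(-2)] = -6
L_2(2) = (-1)·(-2)·(-4)/[(2)·(1)·(-1)] = 4
L_3(2) = (-1)·(-2)·(-3)/[(3)·(2)·(1)] = -1
Sum: (-34)·(4) + (-81)·(-6) + (-156)·(4) + (-265)·(-1) = -9

-9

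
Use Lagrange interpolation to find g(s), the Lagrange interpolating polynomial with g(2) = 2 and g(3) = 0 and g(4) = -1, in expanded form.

g(s) = (1/2)s^2 - (9/2)s + 9

Build the Lagrange basis polynomials:
L_0(s) = (s - 3)(s - 4) / [2] = (1/2)s^2 - (7/2)s + 6
L_1(s) = (s - 2)(s - 4) / [-1] = -s^2 + 6s - 8
L_2(s) = (s - 2)(s - 3) / [2] = (1/2)s^2 - (5/2)s + 3
g(s) = 2·L_0 + 0·L_1 + (-1)·L_2
  2·L_0(s) = s^2 - 7s + 12
  0·L_1(s) = 0
  (-1)·L_2(s) = -(1/2)s^2 + (5/2)s - 3
Adding term by term: (1/2)s^2 - (9/2)s + 9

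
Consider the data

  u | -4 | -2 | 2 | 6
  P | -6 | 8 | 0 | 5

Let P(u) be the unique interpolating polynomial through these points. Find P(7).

Using Newton's divided-difference form:
P[-4,-2] = (8 - (-6)) / (-2 - (-4)) = 7
P[-2,2] = (0 - 8) / (2 - (-2)) = -2
P[2,6] = (5 - 0) / (6 - 2) = 5/4
P[-4,-2,2] = (-2 - 7) / (2 - (-4)) = -3/2
P[-2,2,6] = (5/4 - (-2)) / (6 - (-2)) = 13/32
P[-4,-2,2,6] = (13/32 - (-3/2)) / (6 - (-4)) = 61/320
P(7) = -6 + 7·(11) + (-3/2)·(11)·(9) + (61/320)·(11)·(9)·(5) = 1079/64

1079/64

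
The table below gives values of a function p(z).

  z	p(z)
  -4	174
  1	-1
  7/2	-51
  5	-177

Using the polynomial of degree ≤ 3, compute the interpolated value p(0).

L_0(0) = (-1)·(-7/2)·(-5)/[(-5)·(-15/2)·(-9)] = 7/135
L_1(0) = (4)·(-7/2)·(-5)/[(5)·(-5/2)·(-4)] = 7/5
L_2(0) = (4)·(-1)·(-5)/[(15/2)·(5/2)·(-3/2)] = -32/45
L_3(0) = (4)·(-1)·(-7/2)/[(9)·(4)·(3/2)] = 7/27
Sum: 174·(7/135) + (-1)·(7/5) + (-51)·(-32/45) + (-177)·(7/27) = -2

-2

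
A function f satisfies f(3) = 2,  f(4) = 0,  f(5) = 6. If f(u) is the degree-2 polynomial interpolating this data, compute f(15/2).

56

Using Newton's divided-difference form:
f[3,4] = (0 - 2) / (4 - 3) = -2
f[4,5] = (6 - 0) / (5 - 4) = 6
f[3,4,5] = (6 - (-2)) / (5 - 3) = 4
f(15/2) = 2 + (-2)·(9/2) + 4·(9/2)·(7/2) = 56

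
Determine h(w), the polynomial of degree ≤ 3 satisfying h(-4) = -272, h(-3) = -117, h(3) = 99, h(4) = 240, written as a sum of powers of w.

h(w) = 4w^3 - w^2

Build the Lagrange basis polynomials:
L_0(w) = (w + 3)(w - 3)(w - 4) / [-56] = -(1/56)w^3 + (1/14)w^2 + (9/56)w - 9/14
L_1(w) = (w + 4)(w - 3)(w - 4) / [42] = (1/42)w^3 - (1/14)w^2 - (8/21)w + 8/7
L_2(w) = (w + 4)(w + 3)(w - 4) / [-42] = -(1/42)w^3 - (1/14)w^2 + (8/21)w + 8/7
L_3(w) = (w + 4)(w + 3)(w - 3) / [56] = (1/56)w^3 + (1/14)w^2 - (9/56)w - 9/14
h(w) = (-272)·L_0 + (-117)·L_1 + 99·L_2 + 240·L_3
  (-272)·L_0(w) = (34/7)w^3 - (136/7)w^2 - (306/7)w + 1224/7
  (-117)·L_1(w) = -(39/14)w^3 + (117/14)w^2 + (312/7)w - 936/7
  99·L_2(w) = -(33/14)w^3 - (99/14)w^2 + (264/7)w + 792/7
  240·L_3(w) = (30/7)w^3 + (120/7)w^2 - (270/7)w - 1080/7
Adding term by term: 4w^3 - w^2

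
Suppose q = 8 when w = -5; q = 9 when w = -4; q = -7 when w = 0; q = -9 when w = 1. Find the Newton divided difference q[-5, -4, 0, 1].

q[-5,-4] = (9 - 8) / (-4 - (-5)) = 1
q[-4,0] = (-7 - 9) / (0 - (-4)) = -4
q[0,1] = (-9 - (-7)) / (1 - 0) = -2
q[-5,-4,0] = (-4 - 1) / (0 - (-5)) = -1
q[-4,0,1] = (-2 - (-4)) / (1 - (-4)) = 2/5
q[-5,-4,0,1] = (2/5 - (-1)) / (1 - (-5)) = 7/30

7/30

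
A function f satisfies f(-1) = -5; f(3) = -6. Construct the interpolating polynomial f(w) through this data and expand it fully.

L_0(w) = (w - 3) / [-4] = -(1/4)w + 3/4
L_1(w) = (w + 1) / [4] = (1/4)w + 1/4
f(w) = (-5)·L_0 + (-6)·L_1
  (-5)·L_0(w) = (5/4)w - 15/4
  (-6)·L_1(w) = -(3/2)w - 3/2
Adding term by term: -(1/4)w - 21/4

f(w) = -(1/4)w - 21/4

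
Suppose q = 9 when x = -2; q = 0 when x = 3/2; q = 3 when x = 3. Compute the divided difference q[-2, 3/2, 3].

q[-2,3/2] = (0 - 9) / (3/2 - (-2)) = -18/7
q[3/2,3] = (3 - 0) / (3 - 3/2) = 2
q[-2,3/2,3] = (2 - (-18/7)) / (3 - (-2)) = 32/35

32/35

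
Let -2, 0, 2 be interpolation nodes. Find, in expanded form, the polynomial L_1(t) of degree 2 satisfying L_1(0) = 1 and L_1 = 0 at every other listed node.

L_1(t) = -(1/4)t^2 + 1

L_1(t) = (t + 2)(t - 2) / [(2)·(-2)]
       = (t^2 - 4) / (-4)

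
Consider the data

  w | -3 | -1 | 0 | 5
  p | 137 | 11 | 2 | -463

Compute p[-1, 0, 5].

-14

p[-1,0] = (2 - 11) / (0 - (-1)) = -9
p[0,5] = (-463 - 2) / (5 - 0) = -93
p[-1,0,5] = (-93 - (-9)) / (5 - (-1)) = -14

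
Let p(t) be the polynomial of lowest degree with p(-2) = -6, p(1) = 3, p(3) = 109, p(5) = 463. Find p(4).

246

Using Newton's divided-difference form:
p[-2,1] = (3 - (-6)) / (1 - (-2)) = 3
p[1,3] = (109 - 3) / (3 - 1) = 53
p[3,5] = (463 - 109) / (5 - 3) = 177
p[-2,1,3] = (53 - 3) / (3 - (-2)) = 10
p[1,3,5] = (177 - 53) / (5 - 1) = 31
p[-2,1,3,5] = (31 - 10) / (5 - (-2)) = 3
p(4) = -6 + 3·(6) + 10·(6)·(3) + 3·(6)·(3)·(1) = 246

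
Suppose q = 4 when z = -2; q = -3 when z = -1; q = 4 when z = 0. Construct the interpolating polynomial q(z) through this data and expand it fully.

Newton's divided differences:
q[-2,-1] = (-3 - 4) / (-1 - (-2)) = -7
q[-1,0] = (4 - (-3)) / (0 - (-1)) = 7
q[-2,-1,0] = (7 - (-7)) / (0 - (-2)) = 7
q(z) = 4 + (-7)·(z + 2) + 7·(z + 2)(z + 1)
Expanding: q(z) = 7z^2 + 14z + 4

q(z) = 7z^2 + 14z + 4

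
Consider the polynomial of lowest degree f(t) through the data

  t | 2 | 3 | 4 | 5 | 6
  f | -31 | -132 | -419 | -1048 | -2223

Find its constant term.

-3

L_0(t) = (t - 3)(t - 4)(t - 5)(t - 6) / [24] = (1/24)t^4 - (3/4)t^3 + (119/24)t^2 - (57/4)t + 15
L_1(t) = (t - 2)(t - 4)(t - 5)(t - 6) / [-6] = -(1/6)t^4 + (17/6)t^3 - (52/3)t^2 + (134/3)t - 40
L_2(t) = (t - 2)(t - 3)(t - 5)(t - 6) / [4] = (1/4)t^4 - 4t^3 + (91/4)t^2 - 54t + 45
L_3(t) = (t - 2)(t - 3)(t - 4)(t - 6) / [-6] = -(1/6)t^4 + (5/2)t^3 - (40/3)t^2 + 30t - 24
L_4(t) = (t - 2)(t - 3)(t - 4)(t - 5) / [24] = (1/24)t^4 - (7/12)t^3 + (71/24)t^2 - (77/12)t + 5
f(t) = (-31)·L_0 + (-132)·L_1 + (-419)·L_2 + (-1048)·L_3 + (-2223)·L_4
Only the constant term is needed; take it from each L_i and combine:
(-31)·(15) + (-132)·(-40) + (-419)·(45) + (-1048)·(-24) + (-2223)·(5) = -3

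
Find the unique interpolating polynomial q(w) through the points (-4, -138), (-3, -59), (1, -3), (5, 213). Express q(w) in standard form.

q(w) = 2w^3 - w^2 - 2w - 2

L_0(w) = (w + 3)(w - 1)(w - 5) / [-45] = -(1/45)w^3 + (1/15)w^2 + (13/45)w - 1/3
L_1(w) = (w + 4)(w - 1)(w - 5) / [32] = (1/32)w^3 - (1/16)w^2 - (19/32)w + 5/8
L_2(w) = (w + 4)(w + 3)(w - 5) / [-80] = -(1/80)w^3 - (1/40)w^2 + (23/80)w + 3/4
L_3(w) = (w + 4)(w + 3)(w - 1) / [288] = (1/288)w^3 + (1/48)w^2 + (5/288)w - 1/24
q(w) = (-138)·L_0 + (-59)·L_1 + (-3)·L_2 + 213·L_3
  (-138)·L_0(w) = (46/15)w^3 - (46/5)w^2 - (598/15)w + 46
  (-59)·L_1(w) = -(59/32)w^3 + (59/16)w^2 + (1121/32)w - 295/8
  (-3)·L_2(w) = (3/80)w^3 + (3/40)w^2 - (69/80)w - 9/4
  213·L_3(w) = (71/96)w^3 + (71/16)w^2 + (355/96)w - 71/8
Adding term by term: 2w^3 - w^2 - 2w - 2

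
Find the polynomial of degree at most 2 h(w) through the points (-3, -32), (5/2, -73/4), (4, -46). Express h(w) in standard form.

Build the Lagrange basis polynomials:
L_0(w) = (w - 5/2)(w - 4) / [77/2] = (2/77)w^2 - (13/77)w + 20/77
L_1(w) = (w + 3)(w - 4) / [-33/4] = -(4/33)w^2 + (4/33)w + 16/11
L_2(w) = (w + 3)(w - 5/2) / [21/2] = (2/21)w^2 + (1/21)w - 5/7
h(w) = (-32)·L_0 + (-73/4)·L_1 + (-46)·L_2
  (-32)·L_0(w) = -(64/77)w^2 + (416/77)w - 640/77
  (-73/4)·L_1(w) = (73/33)w^2 - (73/33)w - 292/11
  (-46)·L_2(w) = -(92/21)w^2 - (46/21)w + 230/7
Adding term by term: -3w^2 + w - 2

h(w) = -3w^2 + w - 2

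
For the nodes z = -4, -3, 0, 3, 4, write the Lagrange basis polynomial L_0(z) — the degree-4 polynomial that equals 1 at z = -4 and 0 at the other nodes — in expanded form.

L_0(z) = (1/224)z^4 - (1/56)z^3 - (9/224)z^2 + (9/56)z

L_0(z) = (z + 3)z(z - 3)(z - 4) / [(-1)·(-4)·(-7)·(-8)]
       = (z^4 - 4z^3 - 9z^2 + 36z) / (224)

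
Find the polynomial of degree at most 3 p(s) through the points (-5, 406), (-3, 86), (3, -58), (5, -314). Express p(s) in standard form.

p(s) = -3s^3 + 2s^2 + 3s - 4

Newton's divided differences:
p[-5,-3] = (86 - 406) / (-3 - (-5)) = -160
p[-3,3] = (-58 - 86) / (3 - (-3)) = -24
p[3,5] = (-314 - (-58)) / (5 - 3) = -128
p[-5,-3,3] = (-24 - (-160)) / (3 - (-5)) = 17
p[-3,3,5] = (-128 - (-24)) / (5 - (-3)) = -13
p[-5,-3,3,5] = (-13 - 17) / (5 - (-5)) = -3
p(s) = 406 + (-160)·(s + 5) + 17·(s + 5)(s + 3) + (-3)·(s + 5)(s + 3)(s - 3)
Expanding: p(s) = -3s^3 + 2s^2 + 3s - 4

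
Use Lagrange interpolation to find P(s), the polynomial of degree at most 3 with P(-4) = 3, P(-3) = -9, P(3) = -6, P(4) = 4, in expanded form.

Build the Lagrange basis polynomials:
L_0(s) = (s + 3)(s - 3)(s - 4) / [-56] = -(1/56)s^3 + (1/14)s^2 + (9/56)s - 9/14
L_1(s) = (s + 4)(s - 3)(s - 4) / [42] = (1/42)s^3 - (1/14)s^2 - (8/21)s + 8/7
L_2(s) = (s + 4)(s + 3)(s - 4) / [-42] = -(1/42)s^3 - (1/14)s^2 + (8/21)s + 8/7
L_3(s) = (s + 4)(s + 3)(s - 3) / [56] = (1/56)s^3 + (1/14)s^2 - (9/56)s - 9/14
P(s) = 3·L_0 + (-9)·L_1 + (-6)·L_2 + 4·L_3
  3·L_0(s) = -(3/56)s^3 + (3/14)s^2 + (27/56)s - 27/14
  (-9)·L_1(s) = -(3/14)s^3 + (9/14)s^2 + (24/7)s - 72/7
  (-6)·L_2(s) = (1/7)s^3 + (3/7)s^2 - (16/7)s - 48/7
  4·L_3(s) = (1/14)s^3 + (2/7)s^2 - (9/14)s - 18/7
Adding term by term: -(3/56)s^3 + (11/7)s^2 + (55/56)s - 303/14

P(s) = -(3/56)s^3 + (11/7)s^2 + (55/56)s - 303/14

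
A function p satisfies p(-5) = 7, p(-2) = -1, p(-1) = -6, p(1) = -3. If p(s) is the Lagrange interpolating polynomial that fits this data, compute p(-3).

14/3

Evaluate each Lagrange basis at s = -3:
L_0(-3) = (-1)·(-2)·(-4)/[(-3)·(-4)·(-6)] = 1/9
L_1(-3) = (2)·(-2)·(-4)/[(3)·(-1)·(-3)] = 16/9
L_2(-3) = (2)·(-1)·(-4)/[(4)·(1)·(-2)] = -1
L_3(-3) = (2)·(-1)·(-2)/[(6)·(3)·(2)] = 1/9
Sum: 7·(1/9) + (-1)·(16/9) + (-6)·(-1) + (-3)·(1/9) = 14/3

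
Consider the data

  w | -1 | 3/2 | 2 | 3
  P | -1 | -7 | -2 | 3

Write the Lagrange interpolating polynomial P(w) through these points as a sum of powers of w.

Build the Lagrange basis polynomials:
L_0(w) = (w - 3/2)(w - 2)(w - 3) / [-30] = -(1/30)w^3 + (13/60)w^2 - (9/20)w + 3/10
L_1(w) = (w + 1)(w - 2)(w - 3) / [15/8] = (8/15)w^3 - (32/15)w^2 + (8/15)w + 16/5
L_2(w) = (w + 1)(w - 3/2)(w - 3) / [-3/2] = -(2/3)w^3 + (7/3)w^2 - 3
L_3(w) = (w + 1)(w - 3/2)(w - 2) / [6] = (1/6)w^3 - (5/12)w^2 - (1/12)w + 1/2
P(w) = (-1)·L_0 + (-7)·L_1 + (-2)·L_2 + 3·L_3
  (-1)·L_0(w) = (1/30)w^3 - (13/60)w^2 + (9/20)w - 3/10
  (-7)·L_1(w) = -(56/15)w^3 + (224/15)w^2 - (56/15)w - 112/5
  (-2)·L_2(w) = (4/3)w^3 - (14/3)w^2 + 6
  3·L_3(w) = (1/2)w^3 - (5/4)w^2 - (1/4)w + 3/2
Adding term by term: -(28/15)w^3 + (44/5)w^2 - (53/15)w - 76/5

P(w) = -(28/15)w^3 + (44/5)w^2 - (53/15)w - 76/5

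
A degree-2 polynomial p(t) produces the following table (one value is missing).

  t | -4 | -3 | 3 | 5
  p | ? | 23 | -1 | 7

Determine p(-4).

The 3 known values determine p uniquely (degree ≤ 2).
Evaluate each Lagrange basis at t = -4:
L_0(-4) = (-7)·(-9)/[(-6)·(-8)] = 21/16
L_1(-4) = (-1)·(-9)/[(6)·(-2)] = -3/4
L_2(-4) = (-1)·(-7)/[(8)·(2)] = 7/16
Sum: 23·(21/16) + (-1)·(-3/4) + 7·(7/16) = 34

34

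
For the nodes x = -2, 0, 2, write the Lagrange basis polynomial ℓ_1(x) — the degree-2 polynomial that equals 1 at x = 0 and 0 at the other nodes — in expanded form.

ℓ_1(x) = (x + 2)(x - 2) / [(2)·(-2)]
       = (x^2 - 4) / (-4)

ℓ_1(x) = -(1/4)x^2 + 1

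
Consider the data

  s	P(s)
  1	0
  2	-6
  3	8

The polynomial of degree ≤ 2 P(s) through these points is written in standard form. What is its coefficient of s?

Build the Lagrange basis polynomials:
L_0(s) = (s - 2)(s - 3) / [2] = (1/2)s^2 - (5/2)s + 3
L_1(s) = (s - 1)(s - 3) / [-1] = -s^2 + 4s - 3
L_2(s) = (s - 1)(s - 2) / [2] = (1/2)s^2 - (3/2)s + 1
P(s) = 0·L_0 + (-6)·L_1 + 8·L_2
Only the coefficient of s is needed; take it from each L_i and combine:
0·(-5/2) + (-6)·(4) + 8·(-3/2) = -36

-36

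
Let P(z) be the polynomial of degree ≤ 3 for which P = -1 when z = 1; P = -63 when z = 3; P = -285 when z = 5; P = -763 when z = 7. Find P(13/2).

-2457/4

Evaluate each Lagrange basis at z = 13/2:
L_0(13/2) = (7/2)·(3/2)·(-1/2)/[(-2)·(-4)·(-6)] = 7/128
L_1(13/2) = (11/2)·(3/2)·(-1/2)/[(2)·(-2)·(-4)] = -33/128
L_2(13/2) = (11/2)·(7/2)·(-1/2)/[(4)·(2)·(-2)] = 77/128
L_3(13/2) = (11/2)·(7/2)·(3/2)/[(6)·(4)·(2)] = 77/128
Sum: (-1)·(7/128) + (-63)·(-33/128) + (-285)·(77/128) + (-763)·(77/128) = -2457/4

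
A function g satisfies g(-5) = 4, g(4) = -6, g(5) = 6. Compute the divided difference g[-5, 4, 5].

g[-5,4] = (-6 - 4) / (4 - (-5)) = -10/9
g[4,5] = (6 - (-6)) / (5 - 4) = 12
g[-5,4,5] = (12 - (-10/9)) / (5 - (-5)) = 59/45

59/45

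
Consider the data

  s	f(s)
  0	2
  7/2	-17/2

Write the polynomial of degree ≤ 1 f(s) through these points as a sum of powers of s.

f(s) = -3s + 2

Build the Lagrange basis polynomials:
L_0(s) = (s - 7/2) / [-7/2] = -(2/7)s + 1
L_1(s) = s / [7/2] = (2/7)s
f(s) = 2·L_0 + (-17/2)·L_1
  2·L_0(s) = -(4/7)s + 2
  (-17/2)·L_1(s) = -(17/7)s
Adding term by term: -3s + 2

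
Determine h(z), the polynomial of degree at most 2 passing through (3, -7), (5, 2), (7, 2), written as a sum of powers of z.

L_0(z) = (z - 5)(z - 7) / [8] = (1/8)z^2 - (3/2)z + 35/8
L_1(z) = (z - 3)(z - 7) / [-4] = -(1/4)z^2 + (5/2)z - 21/4
L_2(z) = (z - 3)(z - 5) / [8] = (1/8)z^2 - z + 15/8
h(z) = (-7)·L_0 + 2·L_1 + 2·L_2
  (-7)·L_0(z) = -(7/8)z^2 + (21/2)z - 245/8
  2·L_1(z) = -(1/2)z^2 + 5z - 21/2
  2·L_2(z) = (1/4)z^2 - 2z + 15/4
Adding term by term: -(9/8)z^2 + (27/2)z - 299/8

h(z) = -(9/8)z^2 + (27/2)z - 299/8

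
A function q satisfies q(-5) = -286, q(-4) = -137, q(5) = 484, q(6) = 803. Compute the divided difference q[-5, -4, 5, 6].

3

q[-5,-4] = (-137 - (-286)) / (-4 - (-5)) = 149
q[-4,5] = (484 - (-137)) / (5 - (-4)) = 69
q[5,6] = (803 - 484) / (6 - 5) = 319
q[-5,-4,5] = (69 - 149) / (5 - (-5)) = -8
q[-4,5,6] = (319 - 69) / (6 - (-4)) = 25
q[-5,-4,5,6] = (25 - (-8)) / (6 - (-5)) = 3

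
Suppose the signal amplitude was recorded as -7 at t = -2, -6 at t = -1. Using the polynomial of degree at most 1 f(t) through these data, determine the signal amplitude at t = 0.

-5

L_0(0) = (1)/[(-1)] = -1
L_1(0) = (2)/[(1)] = 2
Sum: (-7)·(-1) + (-6)·(2) = -5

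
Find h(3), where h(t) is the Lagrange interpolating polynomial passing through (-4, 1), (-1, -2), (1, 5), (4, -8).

29/15

Evaluate each Lagrange basis at t = 3:
L_0(3) = (4)·(2)·(-1)/[(-3)·(-5)·(-8)] = 1/15
L_1(3) = (7)·(2)·(-1)/[(3)·(-2)·(-5)] = -7/15
L_2(3) = (7)·(4)·(-1)/[(5)·(2)·(-3)] = 14/15
L_3(3) = (7)·(4)·(2)/[(8)·(5)·(3)] = 7/15
Sum: 1·(1/15) + (-2)·(-7/15) + 5·(14/15) + (-8)·(7/15) = 29/15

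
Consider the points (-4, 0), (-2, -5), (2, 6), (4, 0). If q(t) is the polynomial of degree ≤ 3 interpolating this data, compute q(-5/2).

L_0(-5/2) = (-1/2)·(-9/2)·(-13/2)/[(-2)·(-6)·(-8)] = 39/256
L_1(-5/2) = (3/2)·(-9/2)·(-13/2)/[(2)·(-4)·(-6)] = 117/128
L_2(-5/2) = (3/2)·(-1/2)·(-13/2)/[(6)·(4)·(-2)] = -13/128
L_3(-5/2) = (3/2)·(-1/2)·(-9/2)/[(8)·(6)·(2)] = 9/256
Sum: 0 + (-5)·(117/128) + 6·(-13/128) + 0 = -663/128

-663/128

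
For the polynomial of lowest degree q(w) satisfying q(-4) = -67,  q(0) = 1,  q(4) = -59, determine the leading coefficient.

-4

Build the Lagrange basis polynomials:
L_0(w) = w(w - 4) / [32] = (1/32)w^2 - (1/8)w
L_1(w) = (w + 4)(w - 4) / [-16] = -(1/16)w^2 + 1
L_2(w) = (w + 4)w / [32] = (1/32)w^2 + (1/8)w
q(w) = (-67)·L_0 + 1·L_1 + (-59)·L_2
Only the coefficient of w^2 is needed; take it from each L_i and combine:
(-67)·(1/32) + 1·(-1/16) + (-59)·(1/32) = -4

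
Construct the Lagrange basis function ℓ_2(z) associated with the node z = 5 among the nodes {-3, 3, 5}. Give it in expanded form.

ℓ_2(z) = (z + 3)(z - 3) / [(8)·(2)]
       = (z^2 - 9) / (16)

ℓ_2(z) = (1/16)z^2 - 9/16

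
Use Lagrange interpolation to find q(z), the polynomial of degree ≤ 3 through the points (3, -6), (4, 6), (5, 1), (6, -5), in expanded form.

q(z) = (8/3)z^3 - (81/2)z^2 + (1181/6)z - 304

L_0(z) = (z - 4)(z - 5)(z - 6) / [-6] = -(1/6)z^3 + (5/2)z^2 - (37/3)z + 20
L_1(z) = (z - 3)(z - 5)(z - 6) / [2] = (1/2)z^3 - 7z^2 + (63/2)z - 45
L_2(z) = (z - 3)(z - 4)(z - 6) / [-2] = -(1/2)z^3 + (13/2)z^2 - 27z + 36
L_3(z) = (z - 3)(z - 4)(z - 5) / [6] = (1/6)z^3 - 2z^2 + (47/6)z - 10
q(z) = (-6)·L_0 + 6·L_1 + 1·L_2 + (-5)·L_3
  (-6)·L_0(z) = z^3 - 15z^2 + 74z - 120
  6·L_1(z) = 3z^3 - 42z^2 + 189z - 270
  1·L_2(z) = -(1/2)z^3 + (13/2)z^2 - 27z + 36
  (-5)·L_3(z) = -(5/6)z^3 + 10z^2 - (235/6)z + 50
Adding term by term: (8/3)z^3 - (81/2)z^2 + (1181/6)z - 304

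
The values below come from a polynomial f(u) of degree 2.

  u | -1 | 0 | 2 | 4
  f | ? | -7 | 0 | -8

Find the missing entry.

-129/8

The 3 known values determine f uniquely (degree ≤ 2).
Evaluate each Lagrange basis at u = -1:
L_0(-1) = (-3)·(-5)/[(-2)·(-4)] = 15/8
L_1(-1) = (-1)·(-5)/[(2)·(-2)] = -5/4
L_2(-1) = (-1)·(-3)/[(4)·(2)] = 3/8
Sum: (-7)·(15/8) + 0 + (-8)·(3/8) = -129/8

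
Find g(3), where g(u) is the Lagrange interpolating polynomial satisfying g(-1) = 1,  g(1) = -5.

-11

Evaluate each Lagrange basis at u = 3:
L_0(3) = (2)/[(-2)] = -1
L_1(3) = (4)/[(2)] = 2
Sum: 1·(-1) + (-5)·(2) = -11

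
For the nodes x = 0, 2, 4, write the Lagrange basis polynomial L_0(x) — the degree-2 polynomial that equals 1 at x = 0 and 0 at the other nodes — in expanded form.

L_0(x) = (x - 2)(x - 4) / [(-2)·(-4)]
       = (x^2 - 6x + 8) / (8)

L_0(x) = (1/8)x^2 - (3/4)x + 1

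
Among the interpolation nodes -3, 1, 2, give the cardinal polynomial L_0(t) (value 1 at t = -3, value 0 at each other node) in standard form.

L_0(t) = (t - 1)(t - 2) / [(-4)·(-5)]
       = (t^2 - 3t + 2) / (20)

L_0(t) = (1/20)t^2 - (3/20)t + 1/10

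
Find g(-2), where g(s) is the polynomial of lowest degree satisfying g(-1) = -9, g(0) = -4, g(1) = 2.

Evaluate each Lagrange basis at s = -2:
L_0(-2) = (-2)·(-3)/[(-1)·(-2)] = 3
L_1(-2) = (-1)·(-3)/[(1)·(-1)] = -3
L_2(-2) = (-1)·(-2)/[(2)·(1)] = 1
Sum: (-9)·(3) + (-4)·(-3) + 2·(1) = -13

-13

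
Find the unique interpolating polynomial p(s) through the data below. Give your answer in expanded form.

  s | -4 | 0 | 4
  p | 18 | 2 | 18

p(s) = s^2 + 2

Newton's divided differences:
p[-4,0] = (2 - 18) / (0 - (-4)) = -4
p[0,4] = (18 - 2) / (4 - 0) = 4
p[-4,0,4] = (4 - (-4)) / (4 - (-4)) = 1
p(s) = 18 + (-4)·(s + 4) + 1·(s + 4)s
Expanding: p(s) = s^2 + 2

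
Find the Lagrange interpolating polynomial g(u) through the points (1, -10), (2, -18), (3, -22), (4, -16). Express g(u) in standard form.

g(u) = u^3 - 4u^2 - 3u - 4

L_0(u) = (u - 2)(u - 3)(u - 4) / [-6] = -(1/6)u^3 + (3/2)u^2 - (13/3)u + 4
L_1(u) = (u - 1)(u - 3)(u - 4) / [2] = (1/2)u^3 - 4u^2 + (19/2)u - 6
L_2(u) = (u - 1)(u - 2)(u - 4) / [-2] = -(1/2)u^3 + (7/2)u^2 - 7u + 4
L_3(u) = (u - 1)(u - 2)(u - 3) / [6] = (1/6)u^3 - u^2 + (11/6)u - 1
g(u) = (-10)·L_0 + (-18)·L_1 + (-22)·L_2 + (-16)·L_3
  (-10)·L_0(u) = (5/3)u^3 - 15u^2 + (130/3)u - 40
  (-18)·L_1(u) = -9u^3 + 72u^2 - 171u + 108
  (-22)·L_2(u) = 11u^3 - 77u^2 + 154u - 88
  (-16)·L_3(u) = -(8/3)u^3 + 16u^2 - (88/3)u + 16
Adding term by term: u^3 - 4u^2 - 3u - 4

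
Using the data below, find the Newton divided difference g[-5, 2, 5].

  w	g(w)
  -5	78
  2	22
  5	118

g[-5,2] = (22 - 78) / (2 - (-5)) = -8
g[2,5] = (118 - 22) / (5 - 2) = 32
g[-5,2,5] = (32 - (-8)) / (5 - (-5)) = 4

4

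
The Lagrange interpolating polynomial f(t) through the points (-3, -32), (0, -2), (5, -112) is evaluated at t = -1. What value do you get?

L_0(-1) = (-1)·(-6)/[(-3)·(-8)] = 1/4
L_1(-1) = (2)·(-6)/[(3)·(-5)] = 4/5
L_2(-1) = (2)·(-1)/[(8)·(5)] = -1/20
Sum: (-32)·(1/4) + (-2)·(4/5) + (-112)·(-1/20) = -4

-4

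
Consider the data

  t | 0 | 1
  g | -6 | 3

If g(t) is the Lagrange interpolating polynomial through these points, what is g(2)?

L_0(2) = (1)/[(-1)] = -1
L_1(2) = (2)/[(1)] = 2
Sum: (-6)·(-1) + 3·(2) = 12

12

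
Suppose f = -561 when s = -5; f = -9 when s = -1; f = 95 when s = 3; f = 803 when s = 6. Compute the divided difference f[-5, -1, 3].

-14

f[-5,-1] = (-9 - (-561)) / (-1 - (-5)) = 138
f[-1,3] = (95 - (-9)) / (3 - (-1)) = 26
f[-5,-1,3] = (26 - 138) / (3 - (-5)) = -14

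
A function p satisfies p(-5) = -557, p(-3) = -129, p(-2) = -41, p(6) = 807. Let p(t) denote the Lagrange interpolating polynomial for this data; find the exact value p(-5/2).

L_0(-5/2) = (1/2)·(-1/2)·(-17/2)/[(-2)·(-3)·(-11)] = -17/528
L_1(-5/2) = (5/2)·(-1/2)·(-17/2)/[(2)·(-1)·(-9)] = 85/144
L_2(-5/2) = (5/2)·(1/2)·(-17/2)/[(3)·(1)·(-8)] = 85/192
L_3(-5/2) = (5/2)·(1/2)·(-1/2)/[(11)·(9)·(8)] = -5/6336
Sum: (-557)·(-17/528) + (-129)·(85/144) + (-41)·(85/192) + 807·(-5/6336) = -77

-77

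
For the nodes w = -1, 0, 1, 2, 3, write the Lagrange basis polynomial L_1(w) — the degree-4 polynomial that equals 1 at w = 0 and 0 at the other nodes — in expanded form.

L_1(w) = (w + 1)(w - 1)(w - 2)(w - 3) / [(1)·(-1)·(-2)·(-3)]
       = (w^4 - 5w^3 + 5w^2 + 5w - 6) / (-6)

L_1(w) = -(1/6)w^4 + (5/6)w^3 - (5/6)w^2 - (5/6)w + 1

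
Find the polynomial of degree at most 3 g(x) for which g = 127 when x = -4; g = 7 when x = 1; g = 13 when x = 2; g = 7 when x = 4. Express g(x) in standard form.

g(x) = -x^3 + 4x^2 + x + 3

Newton's divided differences:
g[-4,1] = (7 - 127) / (1 - (-4)) = -24
g[1,2] = (13 - 7) / (2 - 1) = 6
g[2,4] = (7 - 13) / (4 - 2) = -3
g[-4,1,2] = (6 - (-24)) / (2 - (-4)) = 5
g[1,2,4] = (-3 - 6) / (4 - 1) = -3
g[-4,1,2,4] = (-3 - 5) / (4 - (-4)) = -1
g(x) = 127 + (-24)·(x + 4) + 5·(x + 4)(x - 1) + (-1)·(x + 4)(x - 1)(x - 2)
Expanding: g(x) = -x^3 + 4x^2 + x + 3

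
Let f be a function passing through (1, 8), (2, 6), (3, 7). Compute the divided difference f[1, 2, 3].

3/2

f[1,2] = (6 - 8) / (2 - 1) = -2
f[2,3] = (7 - 6) / (3 - 2) = 1
f[1,2,3] = (1 - (-2)) / (3 - 1) = 3/2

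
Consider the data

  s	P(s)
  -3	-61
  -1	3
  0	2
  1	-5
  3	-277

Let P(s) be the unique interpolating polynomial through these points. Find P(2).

-66

Using Newton's divided-difference form:
P[-3,-1] = (3 - (-61)) / (-1 - (-3)) = 32
P[-1,0] = (2 - 3) / (0 - (-1)) = -1
P[0,1] = (-5 - 2) / (1 - 0) = -7
P[1,3] = (-277 - (-5)) / (3 - 1) = -136
P[-3,-1,0] = (-1 - 32) / (0 - (-3)) = -11
P[-1,0,1] = (-7 - (-1)) / (1 - (-1)) = -3
P[0,1,3] = (-136 - (-7)) / (3 - 0) = -43
P[-3,-1,0,1] = (-3 - (-11)) / (1 - (-3)) = 2
P[-1,0,1,3] = (-43 - (-3)) / (3 - (-1)) = -10
P[-3,-1,0,1,3] = (-10 - 2) / (3 - (-3)) = -2
P(2) = -61 + 32·(5) + (-11)·(5)·(3) + 2·(5)·(3)·(2) + (-2)·(5)·(3)·(2)·(1) = -66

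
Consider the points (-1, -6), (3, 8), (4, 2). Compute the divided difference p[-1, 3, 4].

-19/10

p[-1,3] = (8 - (-6)) / (3 - (-1)) = 7/2
p[3,4] = (2 - 8) / (4 - 3) = -6
p[-1,3,4] = (-6 - 7/2) / (4 - (-1)) = -19/10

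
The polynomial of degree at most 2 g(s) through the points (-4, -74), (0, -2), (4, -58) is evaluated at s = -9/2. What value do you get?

L_0(-9/2) = (-9/2)·(-17/2)/[(-4)·(-8)] = 153/128
L_1(-9/2) = (-1/2)·(-17/2)/[(4)·(-4)] = -17/64
L_2(-9/2) = (-1/2)·(-9/2)/[(8)·(4)] = 9/128
Sum: (-74)·(153/128) + (-2)·(-17/64) + (-58)·(9/128) = -92

-92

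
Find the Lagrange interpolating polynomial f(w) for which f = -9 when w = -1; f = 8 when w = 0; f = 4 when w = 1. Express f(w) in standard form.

f(w) = -(21/2)w^2 + (13/2)w + 8

Build the Lagrange basis polynomials:
L_0(w) = w(w - 1) / [2] = (1/2)w^2 - (1/2)w
L_1(w) = (w + 1)(w - 1) / [-1] = -w^2 + 1
L_2(w) = (w + 1)w / [2] = (1/2)w^2 + (1/2)w
f(w) = (-9)·L_0 + 8·L_1 + 4·L_2
  (-9)·L_0(w) = -(9/2)w^2 + (9/2)w
  8·L_1(w) = -8w^2 + 8
  4·L_2(w) = 2w^2 + 2w
Adding term by term: -(21/2)w^2 + (13/2)w + 8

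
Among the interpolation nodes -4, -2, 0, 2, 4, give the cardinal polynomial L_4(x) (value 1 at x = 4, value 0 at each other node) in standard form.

L_4(x) = (x + 4)(x + 2)x(x - 2) / [(8)·(6)·(4)·(2)]
       = (x^4 + 4x^3 - 4x^2 - 16x) / (384)

L_4(x) = (1/384)x^4 + (1/96)x^3 - (1/96)x^2 - (1/24)x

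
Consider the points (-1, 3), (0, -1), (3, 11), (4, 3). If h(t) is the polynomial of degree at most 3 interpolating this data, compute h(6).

-67

Evaluate each Lagrange basis at t = 6:
L_0(6) = (6)·(3)·(2)/[(-1)·(-4)·(-5)] = -9/5
L_1(6) = (7)·(3)·(2)/[(1)·(-3)·(-4)] = 7/2
L_2(6) = (7)·(6)·(2)/[(4)·(3)·(-1)] = -7
L_3(6) = (7)·(6)·(3)/[(5)·(4)·(1)] = 63/10
Sum: 3·(-9/5) + (-1)·(7/2) + 11·(-7) + 3·(63/10) = -67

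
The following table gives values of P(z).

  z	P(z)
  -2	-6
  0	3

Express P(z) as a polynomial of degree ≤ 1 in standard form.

P(z) = (9/2)z + 3

Build the Lagrange basis polynomials:
L_0(z) = z / [-2] = -(1/2)z
L_1(z) = (z + 2) / [2] = (1/2)z + 1
P(z) = (-6)·L_0 + 3·L_1
  (-6)·L_0(z) = 3z
  3·L_1(z) = (3/2)z + 3
Adding term by term: (9/2)z + 3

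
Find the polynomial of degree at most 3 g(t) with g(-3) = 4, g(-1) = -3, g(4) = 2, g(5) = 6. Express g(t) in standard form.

g(t) = -(1/56)t^3 + (9/14)t^2 - (39/56)t - 61/14

Newton's divided differences:
g[-3,-1] = (-3 - 4) / (-1 - (-3)) = -7/2
g[-1,4] = (2 - (-3)) / (4 - (-1)) = 1
g[4,5] = (6 - 2) / (5 - 4) = 4
g[-3,-1,4] = (1 - (-7/2)) / (4 - (-3)) = 9/14
g[-1,4,5] = (4 - 1) / (5 - (-1)) = 1/2
g[-3,-1,4,5] = (1/2 - 9/14) / (5 - (-3)) = -1/56
g(t) = 4 + (-7/2)·(t + 3) + (9/14)·(t + 3)(t + 1) + (-1/56)·(t + 3)(t + 1)(t - 4)
Expanding: g(t) = -(1/56)t^3 + (9/14)t^2 - (39/56)t - 61/14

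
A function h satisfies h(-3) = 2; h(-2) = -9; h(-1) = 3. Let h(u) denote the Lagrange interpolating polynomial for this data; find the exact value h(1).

Evaluate each Lagrange basis at u = 1:
L_0(1) = (3)·(2)/[(-1)·(-2)] = 3
L_1(1) = (4)·(2)/[(1)·(-1)] = -8
L_2(1) = (4)·(3)/[(2)·(1)] = 6
Sum: 2·(3) + (-9)·(-8) + 3·(6) = 96

96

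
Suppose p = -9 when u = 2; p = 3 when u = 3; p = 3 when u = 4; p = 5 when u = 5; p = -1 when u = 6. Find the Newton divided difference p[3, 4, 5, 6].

p[3,4] = (3 - 3) / (4 - 3) = 0
p[4,5] = (5 - 3) / (5 - 4) = 2
p[5,6] = (-1 - 5) / (6 - 5) = -6
p[3,4,5] = (2 - 0) / (5 - 3) = 1
p[4,5,6] = (-6 - 2) / (6 - 4) = -4
p[3,4,5,6] = (-4 - 1) / (6 - 3) = -5/3

-5/3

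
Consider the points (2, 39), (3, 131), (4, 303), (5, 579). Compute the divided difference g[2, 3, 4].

g[2,3] = (131 - 39) / (3 - 2) = 92
g[3,4] = (303 - 131) / (4 - 3) = 172
g[2,3,4] = (172 - 92) / (4 - 2) = 40

40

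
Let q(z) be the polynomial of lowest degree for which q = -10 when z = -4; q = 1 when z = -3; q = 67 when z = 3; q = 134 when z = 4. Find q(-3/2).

Evaluate each Lagrange basis at z = -3/2:
L_0(-3/2) = (3/2)·(-9/2)·(-11/2)/[(-1)·(-7)·(-8)] = -297/448
L_1(-3/2) = (5/2)·(-9/2)·(-11/2)/[(1)·(-6)·(-7)] = 165/112
L_2(-3/2) = (5/2)·(3/2)·(-11/2)/[(7)·(6)·(-1)] = 55/112
L_3(-3/2) = (5/2)·(3/2)·(-9/2)/[(8)·(7)·(1)] = -135/448
Sum: (-10)·(-297/448) + 1·(165/112) + 67·(55/112) + 134·(-135/448) = 5/8

5/8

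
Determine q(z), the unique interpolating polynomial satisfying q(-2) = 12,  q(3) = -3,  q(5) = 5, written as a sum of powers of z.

Newton's divided differences:
q[-2,3] = (-3 - 12) / (3 - (-2)) = -3
q[3,5] = (5 - (-3)) / (5 - 3) = 4
q[-2,3,5] = (4 - (-3)) / (5 - (-2)) = 1
q(z) = 12 + (-3)·(z + 2) + 1·(z + 2)(z - 3)
Expanding: q(z) = z^2 - 4z

q(z) = z^2 - 4z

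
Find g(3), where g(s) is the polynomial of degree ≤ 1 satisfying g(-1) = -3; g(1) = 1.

5

L_0(3) = (2)/[(-2)] = -1
L_1(3) = (4)/[(2)] = 2
Sum: (-3)·(-1) + 1·(2) = 5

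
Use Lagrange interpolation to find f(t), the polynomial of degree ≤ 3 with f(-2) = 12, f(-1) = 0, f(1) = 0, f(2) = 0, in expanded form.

f(t) = -t^3 + 2t^2 + t - 2

Build the Lagrange basis polynomials:
L_0(t) = (t + 1)(t - 1)(t - 2) / [-12] = -(1/12)t^3 + (1/6)t^2 + (1/12)t - 1/6
L_1(t) = (t + 2)(t - 1)(t - 2) / [6] = (1/6)t^3 - (1/6)t^2 - (2/3)t + 2/3
L_2(t) = (t + 2)(t + 1)(t - 2) / [-6] = -(1/6)t^3 - (1/6)t^2 + (2/3)t + 2/3
L_3(t) = (t + 2)(t + 1)(t - 1) / [12] = (1/12)t^3 + (1/6)t^2 - (1/12)t - 1/6
f(t) = 12·L_0 + 0·L_1 + 0·L_2 + 0·L_3
  12·L_0(t) = -t^3 + 2t^2 + t - 2
  0·L_1(t) = 0
  0·L_2(t) = 0
  0·L_3(t) = 0
Adding term by term: -t^3 + 2t^2 + t - 2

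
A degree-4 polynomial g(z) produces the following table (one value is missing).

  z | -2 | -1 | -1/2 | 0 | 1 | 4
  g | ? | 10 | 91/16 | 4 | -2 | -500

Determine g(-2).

28

The 5 known values determine g uniquely (degree ≤ 4).
L_0(-2) = (-3/2)·(-2)·(-3)·(-6)/[(-1/2)·(-1)·(-2)·(-5)] = 54/5
L_1(-2) = (-1)·(-2)·(-3)·(-6)/[(1/2)·(-1/2)·(-3/2)·(-9/2)] = -64/3
L_2(-2) = (-1)·(-3/2)·(-3)·(-6)/[(1)·(1/2)·(-1)·(-4)] = 27/2
L_3(-2) = (-1)·(-3/2)·(-2)·(-6)/[(2)·(3/2)·(1)·(-3)] = -2
L_4(-2) = (-1)·(-3/2)·(-2)·(-3)/[(5)·(9/2)·(4)·(3)] = 1/30
Sum: 10·(54/5) + 91/16·(-64/3) + 4·(27/2) + (-2)·(-2) + (-500)·(1/30) = 28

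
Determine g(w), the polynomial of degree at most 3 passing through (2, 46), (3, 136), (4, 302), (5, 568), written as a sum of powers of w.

g(w) = 4w^3 + 2w^2 + 4w - 2

Newton's divided differences:
g[2,3] = (136 - 46) / (3 - 2) = 90
g[3,4] = (302 - 136) / (4 - 3) = 166
g[4,5] = (568 - 302) / (5 - 4) = 266
g[2,3,4] = (166 - 90) / (4 - 2) = 38
g[3,4,5] = (266 - 166) / (5 - 3) = 50
g[2,3,4,5] = (50 - 38) / (5 - 2) = 4
g(w) = 46 + 90·(w - 2) + 38·(w - 2)(w - 3) + 4·(w - 2)(w - 3)(w - 4)
Expanding: g(w) = 4w^3 + 2w^2 + 4w - 2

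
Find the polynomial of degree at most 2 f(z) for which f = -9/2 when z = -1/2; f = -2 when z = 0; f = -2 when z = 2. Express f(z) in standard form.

L_0(z) = z(z - 2) / [5/4] = (4/5)z^2 - (8/5)z
L_1(z) = (z + 1/2)(z - 2) / [-1] = -z^2 + (3/2)z + 1
L_2(z) = (z + 1/2)z / [5] = (1/5)z^2 + (1/10)z
f(z) = (-9/2)·L_0 + (-2)·L_1 + (-2)·L_2
  (-9/2)·L_0(z) = -(18/5)z^2 + (36/5)z
  (-2)·L_1(z) = 2z^2 - 3z - 2
  (-2)·L_2(z) = -(2/5)z^2 - (1/5)z
Adding term by term: -2z^2 + 4z - 2

f(z) = -2z^2 + 4z - 2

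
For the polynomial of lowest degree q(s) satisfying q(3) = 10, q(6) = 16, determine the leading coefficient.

The leading coefficient equals the top divided difference q[3,6].
q[3,6] = (16 - 10) / (6 - 3) = 2

2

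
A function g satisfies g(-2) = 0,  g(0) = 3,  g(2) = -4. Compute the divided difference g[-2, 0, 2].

-5/4

g[-2,0] = (3 - 0) / (0 - (-2)) = 3/2
g[0,2] = (-4 - 3) / (2 - 0) = -7/2
g[-2,0,2] = (-7/2 - 3/2) / (2 - (-2)) = -5/4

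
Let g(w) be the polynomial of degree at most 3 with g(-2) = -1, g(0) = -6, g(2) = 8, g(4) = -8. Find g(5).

-681/16

Evaluate each Lagrange basis at w = 5:
L_0(5) = (5)·(3)·(1)/[(-2)·(-4)·(-6)] = -5/16
L_1(5) = (7)·(3)·(1)/[(2)·(-2)·(-4)] = 21/16
L_2(5) = (7)·(5)·(1)/[(4)·(2)·(-2)] = -35/16
L_3(5) = (7)·(5)·(3)/[(6)·(4)·(2)] = 35/16
Sum: (-1)·(-5/16) + (-6)·(21/16) + 8·(-35/16) + (-8)·(35/16) = -681/16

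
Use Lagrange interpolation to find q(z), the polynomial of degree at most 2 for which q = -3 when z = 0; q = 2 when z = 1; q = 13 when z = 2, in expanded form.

Build the Lagrange basis polynomials:
L_0(z) = (z - 1)(z - 2) / [2] = (1/2)z^2 - (3/2)z + 1
L_1(z) = z(z - 2) / [-1] = -z^2 + 2z
L_2(z) = z(z - 1) / [2] = (1/2)z^2 - (1/2)z
q(z) = (-3)·L_0 + 2·L_1 + 13·L_2
  (-3)·L_0(z) = -(3/2)z^2 + (9/2)z - 3
  2·L_1(z) = -2z^2 + 4z
  13·L_2(z) = (13/2)z^2 - (13/2)z
Adding term by term: 3z^2 + 2z - 3

q(z) = 3z^2 + 2z - 3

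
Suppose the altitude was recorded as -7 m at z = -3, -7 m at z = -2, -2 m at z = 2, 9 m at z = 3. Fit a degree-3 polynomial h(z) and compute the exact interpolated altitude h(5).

Using Newton's divided-difference form:
h[-3,-2] = (-7 - (-7)) / (-2 - (-3)) = 0
h[-2,2] = (-2 - (-7)) / (2 - (-2)) = 5/4
h[2,3] = (9 - (-2)) / (3 - 2) = 11
h[-3,-2,2] = (5/4 - 0) / (2 - (-3)) = 1/4
h[-2,2,3] = (11 - 5/4) / (3 - (-2)) = 39/20
h[-3,-2,2,3] = (39/20 - 1/4) / (3 - (-3)) = 17/60
h(5) = -7 + 0·(8) + (1/4)·(8)·(7) + (17/60)·(8)·(7)·(3) = 273/5

273/5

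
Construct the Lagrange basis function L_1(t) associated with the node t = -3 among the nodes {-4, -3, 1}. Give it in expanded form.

L_1(t) = (t + 4)(t - 1) / [(1)·(-4)]
       = (t^2 + 3t - 4) / (-4)

L_1(t) = -(1/4)t^2 - (3/4)t + 1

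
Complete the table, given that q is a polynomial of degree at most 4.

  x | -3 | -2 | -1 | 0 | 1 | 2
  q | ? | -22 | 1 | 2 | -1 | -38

The 5 known values determine q uniquely (degree ≤ 4).
Evaluate each Lagrange basis at x = -3:
L_0(-3) = (-2)·(-3)·(-4)·(-5)/[(-1)·(-2)·(-3)·(-4)] = 5
L_1(-3) = (-1)·(-3)·(-4)·(-5)/[(1)·(-1)·(-2)·(-3)] = -10
L_2(-3) = (-1)·(-2)·(-4)·(-5)/[(2)·(1)·(-1)·(-2)] = 10
L_3(-3) = (-1)·(-2)·(-3)·(-5)/[(3)·(2)·(1)·(-1)] = -5
L_4(-3) = (-1)·(-2)·(-3)·(-4)/[(4)·(3)·(2)·(1)] = 1
Sum: (-22)·(5) + 1·(-10) + 2·(10) + (-1)·(-5) + (-38)·(1) = -133

-133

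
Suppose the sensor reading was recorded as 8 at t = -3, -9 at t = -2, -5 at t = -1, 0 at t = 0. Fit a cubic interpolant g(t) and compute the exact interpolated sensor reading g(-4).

66

L_0(-4) = (-2)·(-3)·(-4)/[(-1)·(-2)·(-3)] = 4
L_1(-4) = (-1)·(-3)·(-4)/[(1)·(-1)·(-2)] = -6
L_2(-4) = (-1)·(-2)·(-4)/[(2)·(1)·(-1)] = 4
L_3(-4) = (-1)·(-2)·(-3)/[(3)·(2)·(1)] = -1
Sum: 8·(4) + (-9)·(-6) + (-5)·(4) + 0 = 66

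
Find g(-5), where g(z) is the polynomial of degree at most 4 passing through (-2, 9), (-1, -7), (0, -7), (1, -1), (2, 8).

358

Evaluate each Lagrange basis at z = -5:
L_0(-5) = (-4)·(-5)·(-6)·(-7)/[(-1)·(-2)·(-3)·(-4)] = 35
L_1(-5) = (-3)·(-5)·(-6)·(-7)/[(1)·(-1)·(-2)·(-3)] = -105
L_2(-5) = (-3)·(-4)·(-6)·(-7)/[(2)·(1)·(-1)·(-2)] = 126
L_3(-5) = (-3)·(-4)·(-5)·(-7)/[(3)·(2)·(1)·(-1)] = -70
L_4(-5) = (-3)·(-4)·(-5)·(-6)/[(4)·(3)·(2)·(1)] = 15
Sum: 9·(35) + (-7)·(-105) + (-7)·(126) + (-1)·(-70) + 8·(15) = 358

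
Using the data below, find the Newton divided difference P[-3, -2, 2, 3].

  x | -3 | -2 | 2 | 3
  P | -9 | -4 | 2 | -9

P[-3,-2] = (-4 - (-9)) / (-2 - (-3)) = 5
P[-2,2] = (2 - (-4)) / (2 - (-2)) = 3/2
P[2,3] = (-9 - 2) / (3 - 2) = -11
P[-3,-2,2] = (3/2 - 5) / (2 - (-3)) = -7/10
P[-2,2,3] = (-11 - 3/2) / (3 - (-2)) = -5/2
P[-3,-2,2,3] = (-5/2 - (-7/10)) / (3 - (-3)) = -3/10

-3/10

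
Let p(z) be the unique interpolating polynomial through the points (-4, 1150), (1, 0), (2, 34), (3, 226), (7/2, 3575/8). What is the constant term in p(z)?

-2

Build the Lagrange basis polynomials:
L_0(z) = (z - 1)(z - 2)(z - 3)(z - 7/2) / [1575] = (1/1575)z^4 - (19/3150)z^3 + (32/1575)z^2 - (89/3150)z + 1/75
L_1(z) = (z + 4)(z - 2)(z - 3)(z - 7/2) / [-25] = -(1/25)z^4 + (9/50)z^3 + (21/50)z^2 - (73/25)z + 84/25
L_2(z) = (z + 4)(z - 1)(z - 3)(z - 7/2) / [9] = (1/9)z^4 - (7/18)z^3 - (13/9)z^2 + (115/18)z - 14/3
L_3(z) = (z + 4)(z - 1)(z - 2)(z - 7/2) / [-7] = -(1/7)z^4 + (5/14)z^3 + (27/14)z^2 - (43/7)z + 4
L_4(z) = (z + 4)(z - 1)(z - 2)(z - 3) / [225/16] = (16/225)z^4 - (32/225)z^3 - (208/225)z^2 + (608/225)z - 128/75
p(z) = 1150·L_0 + 0·L_1 + 34·L_2 + 226·L_3 + (3575/8)·L_4
Only the constant term is needed; take it from each L_i and combine:
1150·(1/75) + 0·(84/25) + 34·(-14/3) + 226·(4) + (3575/8)·(-128/75) = -2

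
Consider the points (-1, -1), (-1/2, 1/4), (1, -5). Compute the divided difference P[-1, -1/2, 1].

P[-1,-1/2] = (1/4 - (-1)) / (-1/2 - (-1)) = 5/2
P[-1/2,1] = (-5 - 1/4) / (1 - (-1/2)) = -7/2
P[-1,-1/2,1] = (-7/2 - 5/2) / (1 - (-1)) = -3

-3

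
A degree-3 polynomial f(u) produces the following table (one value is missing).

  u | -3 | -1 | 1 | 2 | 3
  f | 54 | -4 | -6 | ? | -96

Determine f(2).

The 4 known values determine f uniquely (degree ≤ 3).
Evaluate each Lagrange basis at u = 2:
L_0(2) = (3)·(1)·(-1)/[(-2)·(-4)·(-6)] = 1/16
L_1(2) = (5)·(1)·(-1)/[(2)·(-2)·(-4)] = -5/16
L_2(2) = (5)·(3)·(-1)/[(4)·(2)·(-2)] = 15/16
L_3(2) = (5)·(3)·(1)/[(6)·(4)·(2)] = 5/16
Sum: 54·(1/16) + (-4)·(-5/16) + (-6)·(15/16) + (-96)·(5/16) = -31

-31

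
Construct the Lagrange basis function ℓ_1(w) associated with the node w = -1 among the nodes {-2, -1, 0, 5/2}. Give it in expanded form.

ℓ_1(w) = (w + 2)w(w - 5/2) / [(1)·(-1)·(-7/2)]
       = (w^3 - (1/2)w^2 - 5w) / (7/2)

ℓ_1(w) = (2/7)w^3 - (1/7)w^2 - (10/7)w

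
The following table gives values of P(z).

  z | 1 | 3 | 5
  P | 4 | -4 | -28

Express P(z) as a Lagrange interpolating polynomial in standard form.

P(z) = -2z^2 + 4z + 2

Build the Lagrange basis polynomials:
L_0(z) = (z - 3)(z - 5) / [8] = (1/8)z^2 - z + 15/8
L_1(z) = (z - 1)(z - 5) / [-4] = -(1/4)z^2 + (3/2)z - 5/4
L_2(z) = (z - 1)(z - 3) / [8] = (1/8)z^2 - (1/2)z + 3/8
P(z) = 4·L_0 + (-4)·L_1 + (-28)·L_2
  4·L_0(z) = (1/2)z^2 - 4z + 15/2
  (-4)·L_1(z) = z^2 - 6z + 5
  (-28)·L_2(z) = -(7/2)z^2 + 14z - 21/2
Adding term by term: -2z^2 + 4z + 2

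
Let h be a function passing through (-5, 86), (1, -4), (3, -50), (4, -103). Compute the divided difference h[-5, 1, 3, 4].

h[-5,1] = (-4 - 86) / (1 - (-5)) = -15
h[1,3] = (-50 - (-4)) / (3 - 1) = -23
h[3,4] = (-103 - (-50)) / (4 - 3) = -53
h[-5,1,3] = (-23 - (-15)) / (3 - (-5)) = -1
h[1,3,4] = (-53 - (-23)) / (4 - 1) = -10
h[-5,1,3,4] = (-10 - (-1)) / (4 - (-5)) = -1

-1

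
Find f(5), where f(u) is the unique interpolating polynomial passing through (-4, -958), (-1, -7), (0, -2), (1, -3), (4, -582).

Evaluate each Lagrange basis at u = 5:
L_0(5) = (6)·(5)·(4)·(1)/[(-3)·(-4)·(-5)·(-8)] = 1/4
L_1(5) = (9)·(5)·(4)·(1)/[(3)·(-1)·(-2)·(-5)] = -6
L_2(5) = (9)·(6)·(4)·(1)/[(4)·(1)·(-1)·(-4)] = 27/2
L_3(5) = (9)·(6)·(5)·(1)/[(5)·(2)·(1)·(-3)] = -9
L_4(5) = (9)·(6)·(5)·(4)/[(8)·(5)·(4)·(3)] = 9/4
Sum: (-958)·(1/4) + (-7)·(-6) + (-2)·(27/2) + (-3)·(-9) + (-582)·(9/4) = -1507

-1507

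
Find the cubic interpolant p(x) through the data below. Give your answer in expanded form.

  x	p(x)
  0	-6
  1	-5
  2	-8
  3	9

p(x) = 4x^3 - 14x^2 + 11x - 6

Newton's divided differences:
p[0,1] = (-5 - (-6)) / (1 - 0) = 1
p[1,2] = (-8 - (-5)) / (2 - 1) = -3
p[2,3] = (9 - (-8)) / (3 - 2) = 17
p[0,1,2] = (-3 - 1) / (2 - 0) = -2
p[1,2,3] = (17 - (-3)) / (3 - 1) = 10
p[0,1,2,3] = (10 - (-2)) / (3 - 0) = 4
p(x) = -6 + 1·x + (-2)·x(x - 1) + 4·x(x - 1)(x - 2)
Expanding: p(x) = 4x^3 - 14x^2 + 11x - 6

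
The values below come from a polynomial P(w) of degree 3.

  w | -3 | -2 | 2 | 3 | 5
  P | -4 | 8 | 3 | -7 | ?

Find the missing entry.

-156/5

The 4 known values determine P uniquely (degree ≤ 3).
L_0(5) = (7)·(3)·(2)/[(-1)·(-5)·(-6)] = -7/5
L_1(5) = (8)·(3)·(2)/[(1)·(-4)·(-5)] = 12/5
L_2(5) = (8)·(7)·(2)/[(5)·(4)·(-1)] = -28/5
L_3(5) = (8)·(7)·(3)/[(6)·(5)·(1)] = 28/5
Sum: (-4)·(-7/5) + 8·(12/5) + 3·(-28/5) + (-7)·(28/5) = -156/5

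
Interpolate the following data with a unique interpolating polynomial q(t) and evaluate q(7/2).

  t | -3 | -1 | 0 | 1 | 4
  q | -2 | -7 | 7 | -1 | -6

L_0(7/2) = (9/2)·(7/2)·(5/2)·(-1/2)/[(-2)·(-3)·(-4)·(-7)] = -15/128
L_1(7/2) = (13/2)·(7/2)·(5/2)·(-1/2)/[(2)·(-1)·(-2)·(-5)] = 91/64
L_2(7/2) = (13/2)·(9/2)·(5/2)·(-1/2)/[(3)·(1)·(-1)·(-4)] = -195/64
L_3(7/2) = (13/2)·(9/2)·(7/2)·(-1/2)/[(4)·(2)·(1)·(-3)] = 273/128
L_4(7/2) = (13/2)·(9/2)·(7/2)·(5/2)/[(7)·(5)·(4)·(3)] = 39/64
Sum: (-2)·(-15/128) + (-7)·(91/64) + 7·(-195/64) + (-1)·(273/128) + (-6)·(39/64) = -4715/128

-4715/128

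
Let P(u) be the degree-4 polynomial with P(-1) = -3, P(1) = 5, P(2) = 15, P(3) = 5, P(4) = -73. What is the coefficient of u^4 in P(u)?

The leading coefficient equals the top divided difference P[-1,1,2,3,4].
P[-1,1] = (5 - (-3)) / (1 - (-1)) = 4
P[1,2] = (15 - 5) / (2 - 1) = 10
P[2,3] = (5 - 15) / (3 - 2) = -10
P[3,4] = (-73 - 5) / (4 - 3) = -78
P[-1,1,2] = (10 - 4) / (2 - (-1)) = 2
P[1,2,3] = (-10 - 10) / (3 - 1) = -10
P[2,3,4] = (-78 - (-10)) / (4 - 2) = -34
P[-1,1,2,3] = (-10 - 2) / (3 - (-1)) = -3
P[1,2,3,4] = (-34 - (-10)) / (4 - 1) = -8
P[-1,1,2,3,4] = (-8 - (-3)) / (4 - (-1)) = -1

-1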